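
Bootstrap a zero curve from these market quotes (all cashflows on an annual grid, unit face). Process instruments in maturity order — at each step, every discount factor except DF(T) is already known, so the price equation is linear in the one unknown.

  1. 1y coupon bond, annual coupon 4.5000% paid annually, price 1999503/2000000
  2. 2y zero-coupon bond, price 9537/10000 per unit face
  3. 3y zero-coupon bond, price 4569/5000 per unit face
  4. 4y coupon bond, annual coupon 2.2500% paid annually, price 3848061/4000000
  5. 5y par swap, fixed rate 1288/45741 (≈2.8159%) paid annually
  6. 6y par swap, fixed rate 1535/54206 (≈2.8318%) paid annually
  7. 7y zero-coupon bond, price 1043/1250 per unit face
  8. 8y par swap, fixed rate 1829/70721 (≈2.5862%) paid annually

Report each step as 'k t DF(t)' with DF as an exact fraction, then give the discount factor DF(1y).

1 1 9567/10000
2 2 9537/10000
3 3 4569/5000
4 4 8787/10000
5 5 1089/1250
6 6 1693/2000
7 7 1043/1250
8 8 8171/10000
DF(1y) = 9567/10000 ≈ 0.956700

step 1 [1y] bond c/1=9/200: DF=(1999503/2000000 − 9/200·(0))/(1+9/200) = 9567/10000 ≈ 0.956700
step 2 [2y] zero: DF = P = 9537/10000 ≈ 0.953700
step 3 [3y] zero: DF = P = 4569/5000 ≈ 0.913800
step 4 [4y] bond c/1=9/400: DF=(3848061/4000000 − 9/400·(0.956700+0.953700+0.913800))/(1+9/400) = 8787/10000 ≈ 0.878700
step 5 [5y] swap r/1=1288/45741: DF=(1 − 1288/45741·(0.956700+0.953700+0.913800+0.878700))/(1+1288/45741) = 1089/1250 ≈ 0.871200
step 6 [6y] swap r/1=1535/54206: DF=(1 − 1535/54206·(0.956700+0.953700+0.913800+0.878700+0.871200))/(1+1535/54206) = 1693/2000 ≈ 0.846500
step 7 [7y] zero: DF = P = 1043/1250 ≈ 0.834400
step 8 [8y] swap r/1=1829/70721: DF=(1 − 1829/70721·(0.956700+0.953700+0.913800+0.878700+0.871200+0.846500+0.834400))/(1+1829/70721) = 8171/10000 ≈ 0.817100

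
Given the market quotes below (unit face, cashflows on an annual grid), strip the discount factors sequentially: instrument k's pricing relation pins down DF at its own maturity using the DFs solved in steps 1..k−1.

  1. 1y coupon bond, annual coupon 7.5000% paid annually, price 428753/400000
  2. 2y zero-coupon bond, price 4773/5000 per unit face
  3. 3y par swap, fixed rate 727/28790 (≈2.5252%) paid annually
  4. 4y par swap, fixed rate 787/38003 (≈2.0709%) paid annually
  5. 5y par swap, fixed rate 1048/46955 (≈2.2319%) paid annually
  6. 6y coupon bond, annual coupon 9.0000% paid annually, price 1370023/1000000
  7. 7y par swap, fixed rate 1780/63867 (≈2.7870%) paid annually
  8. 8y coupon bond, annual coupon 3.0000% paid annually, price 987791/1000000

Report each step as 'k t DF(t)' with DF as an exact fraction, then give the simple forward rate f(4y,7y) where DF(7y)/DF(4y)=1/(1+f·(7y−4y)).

1 1 9971/10000
2 2 4773/5000
3 3 9273/10000
4 4 9213/10000
5 5 1119/1250
6 6 2173/2500
7 7 411/500
8 8 773/1000
f(4y,7y) = ((9213/10000)/(411/500) − 1)/(3) = 331/8220 ≈ 4.0268%

step 1 [1y] bond c/1=3/40: DF=(428753/400000 − 3/40·(0))/(1+3/40) = 9971/10000 ≈ 0.997100
step 2 [2y] zero: DF = P = 4773/5000 ≈ 0.954600
step 3 [3y] swap r/1=727/28790: DF=(1 − 727/28790·(0.997100+0.954600))/(1+727/28790) = 9273/10000 ≈ 0.927300
step 4 [4y] swap r/1=787/38003: DF=(1 − 787/38003·(0.997100+0.954600+0.927300))/(1+787/38003) = 9213/10000 ≈ 0.921300
step 5 [5y] swap r/1=1048/46955: DF=(1 − 1048/46955·(0.997100+0.954600+0.927300+0.921300))/(1+1048/46955) = 1119/1250 ≈ 0.895200
step 6 [6y] bond c/1=9/100: DF=(1370023/1000000 − 9/100·(0.997100+0.954600+0.927300+0.921300+0.895200))/(1+9/100) = 2173/2500 ≈ 0.869200
step 7 [7y] swap r/1=1780/63867: DF=(1 − 1780/63867·(0.997100+0.954600+0.927300+0.921300+0.895200+0.869200))/(1+1780/63867) = 411/500 ≈ 0.822000
step 8 [8y] bond c/1=3/100: DF=(987791/1000000 − 3/100·(0.997100+0.954600+0.927300+0.921300+0.895200+0.869200+0.822000))/(1+3/100) = 773/1000 ≈ 0.773000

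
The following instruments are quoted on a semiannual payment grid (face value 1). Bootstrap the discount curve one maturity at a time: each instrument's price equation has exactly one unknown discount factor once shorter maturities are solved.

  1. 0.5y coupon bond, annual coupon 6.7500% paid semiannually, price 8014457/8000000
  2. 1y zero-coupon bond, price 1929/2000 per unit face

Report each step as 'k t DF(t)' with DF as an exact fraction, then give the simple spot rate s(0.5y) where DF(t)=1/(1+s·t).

1 1/2 9691/10000
2 1 1929/2000
s(0.5y) = (1/(9691/10000) − 1)/(1/2) = 618/9691 ≈ 6.3771%

step 1 [0.5y] bond c/2=27/800: DF=(8014457/8000000 − 27/800·(0))/(1+27/800) = 9691/10000 ≈ 0.969100
step 2 [1y] zero: DF = P = 1929/2000 ≈ 0.964500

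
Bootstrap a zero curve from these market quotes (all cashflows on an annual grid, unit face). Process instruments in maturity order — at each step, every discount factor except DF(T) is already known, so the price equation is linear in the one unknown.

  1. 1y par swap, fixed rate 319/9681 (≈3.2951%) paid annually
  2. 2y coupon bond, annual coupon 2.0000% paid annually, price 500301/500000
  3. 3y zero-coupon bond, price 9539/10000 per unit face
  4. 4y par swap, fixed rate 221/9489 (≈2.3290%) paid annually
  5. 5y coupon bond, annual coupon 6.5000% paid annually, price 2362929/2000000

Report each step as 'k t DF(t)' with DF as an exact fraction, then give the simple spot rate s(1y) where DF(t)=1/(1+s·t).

1 1 9681/10000
2 2 481/500
3 3 9539/10000
4 4 2279/2500
5 5 8777/10000
s(1y) = (1/(9681/10000) − 1)/(1) = 319/9681 ≈ 3.2951%

step 1 [1y] swap r/1=319/9681: DF=(1 − 319/9681·(0))/(1+319/9681) = 9681/10000 ≈ 0.968100
step 2 [2y] bond c/1=1/50: DF=(500301/500000 − 1/50·(0.968100))/(1+1/50) = 481/500 ≈ 0.962000
step 3 [3y] zero: DF = P = 9539/10000 ≈ 0.953900
step 4 [4y] swap r/1=221/9489: DF=(1 − 221/9489·(0.968100+0.962000+0.953900))/(1+221/9489) = 2279/2500 ≈ 0.911600
step 5 [5y] bond c/1=13/200: DF=(2362929/2000000 − 13/200·(0.968100+0.962000+0.953900+0.911600))/(1+13/200) = 8777/10000 ≈ 0.877700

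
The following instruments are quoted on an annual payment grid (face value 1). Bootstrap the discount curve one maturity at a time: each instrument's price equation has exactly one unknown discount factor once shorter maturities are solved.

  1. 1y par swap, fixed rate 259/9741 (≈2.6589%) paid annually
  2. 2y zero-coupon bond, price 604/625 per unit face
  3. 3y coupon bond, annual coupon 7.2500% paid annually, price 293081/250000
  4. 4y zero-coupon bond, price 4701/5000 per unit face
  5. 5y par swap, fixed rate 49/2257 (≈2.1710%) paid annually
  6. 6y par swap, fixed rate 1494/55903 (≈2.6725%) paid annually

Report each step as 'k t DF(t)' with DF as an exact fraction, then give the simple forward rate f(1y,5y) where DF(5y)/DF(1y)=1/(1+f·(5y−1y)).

step 1 [1y] swap r/1=259/9741: DF=(1 − 259/9741·(0))/(1+259/9741) = 9741/10000 ≈ 0.974100
step 2 [2y] zero: DF = P = 604/625 ≈ 0.966400
step 3 [3y] bond c/1=29/400: DF=(293081/250000 − 29/400·(0.974100+0.966400))/(1+29/400) = 9619/10000 ≈ 0.961900
step 4 [4y] zero: DF = P = 4701/5000 ≈ 0.940200
step 5 [5y] swap r/1=49/2257: DF=(1 − 49/2257·(0.974100+0.966400+0.961900+0.940200))/(1+49/2257) = 8971/10000 ≈ 0.897100
step 6 [6y] swap r/1=1494/55903: DF=(1 − 1494/55903·(0.974100+0.966400+0.961900+0.940200+0.897100))/(1+1494/55903) = 4253/5000 ≈ 0.850600

1 1 9741/10000
2 2 604/625
3 3 9619/10000
4 4 4701/5000
5 5 8971/10000
6 6 4253/5000
f(1y,5y) = ((9741/10000)/(8971/10000) − 1)/(4) = 385/17942 ≈ 2.1458%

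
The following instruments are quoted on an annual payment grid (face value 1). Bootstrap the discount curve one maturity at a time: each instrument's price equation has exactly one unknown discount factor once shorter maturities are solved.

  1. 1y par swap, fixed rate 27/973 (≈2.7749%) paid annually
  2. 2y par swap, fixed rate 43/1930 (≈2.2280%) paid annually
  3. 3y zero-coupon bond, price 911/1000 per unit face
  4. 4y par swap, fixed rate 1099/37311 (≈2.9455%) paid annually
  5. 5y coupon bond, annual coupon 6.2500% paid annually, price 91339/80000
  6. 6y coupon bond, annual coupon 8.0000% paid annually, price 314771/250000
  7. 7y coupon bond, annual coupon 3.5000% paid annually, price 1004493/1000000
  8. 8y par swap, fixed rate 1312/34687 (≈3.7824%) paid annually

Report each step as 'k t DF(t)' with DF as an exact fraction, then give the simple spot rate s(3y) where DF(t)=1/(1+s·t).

step 1 [1y] swap r/1=27/973: DF=(1 − 27/973·(0))/(1+27/973) = 973/1000 ≈ 0.973000
step 2 [2y] swap r/1=43/1930: DF=(1 − 43/1930·(0.973000))/(1+43/1930) = 957/1000 ≈ 0.957000
step 3 [3y] zero: DF = P = 911/1000 ≈ 0.911000
step 4 [4y] swap r/1=1099/37311: DF=(1 − 1099/37311·(0.973000+0.957000+0.911000))/(1+1099/37311) = 8901/10000 ≈ 0.890100
step 5 [5y] bond c/1=1/16: DF=(91339/80000 − 1/16·(0.973000+0.957000+0.911000+0.890100))/(1+1/16) = 8551/10000 ≈ 0.855100
step 6 [6y] bond c/1=2/25: DF=(314771/250000 − 2/25·(0.973000+0.957000+0.911000+0.890100+0.855100))/(1+2/25) = 8261/10000 ≈ 0.826100
step 7 [7y] bond c/1=7/200: DF=(1004493/1000000 − 7/200·(0.973000+0.957000+0.911000+0.890100+0.855100+0.826100))/(1+7/200) = 63/80 ≈ 0.787500
step 8 [8y] swap r/1=1312/34687: DF=(1 − 1312/34687·(0.973000+0.957000+0.911000+0.890100+0.855100+0.826100+0.787500))/(1+1312/34687) = 461/625 ≈ 0.737600

1 1 973/1000
2 2 957/1000
3 3 911/1000
4 4 8901/10000
5 5 8551/10000
6 6 8261/10000
7 7 63/80
8 8 461/625
s(3y) = (1/(911/1000) − 1)/(3) = 89/2733 ≈ 3.2565%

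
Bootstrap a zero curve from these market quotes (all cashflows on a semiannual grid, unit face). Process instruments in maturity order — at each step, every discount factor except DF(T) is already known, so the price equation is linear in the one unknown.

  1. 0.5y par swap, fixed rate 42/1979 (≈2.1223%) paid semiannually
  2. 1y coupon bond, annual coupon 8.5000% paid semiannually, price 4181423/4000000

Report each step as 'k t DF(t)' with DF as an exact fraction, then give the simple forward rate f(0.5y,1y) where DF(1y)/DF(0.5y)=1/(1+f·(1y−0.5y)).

1 1/2 1979/2000
2 1 1203/1250
f(0.5y,1y) = ((1979/2000)/(1203/1250) − 1)/(1/2) = 271/4812 ≈ 5.6318%

step 1 [0.5y] swap r/2=21/1979: DF=(1 − 21/1979·(0))/(1+21/1979) = 1979/2000 ≈ 0.989500
step 2 [1y] bond c/2=17/400: DF=(4181423/4000000 − 17/400·(0.989500))/(1+17/400) = 1203/1250 ≈ 0.962400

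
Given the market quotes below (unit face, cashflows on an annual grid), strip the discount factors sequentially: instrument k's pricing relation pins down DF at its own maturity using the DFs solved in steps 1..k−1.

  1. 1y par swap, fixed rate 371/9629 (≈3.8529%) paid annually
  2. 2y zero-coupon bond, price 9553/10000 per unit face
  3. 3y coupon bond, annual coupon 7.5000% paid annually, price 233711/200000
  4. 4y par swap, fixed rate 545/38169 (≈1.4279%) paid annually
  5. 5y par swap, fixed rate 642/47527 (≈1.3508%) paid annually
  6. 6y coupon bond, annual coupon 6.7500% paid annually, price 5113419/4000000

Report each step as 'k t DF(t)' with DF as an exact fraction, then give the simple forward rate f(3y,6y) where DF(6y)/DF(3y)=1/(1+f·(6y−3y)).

step 1 [1y] swap r/1=371/9629: DF=(1 − 371/9629·(0))/(1+371/9629) = 9629/10000 ≈ 0.962900
step 2 [2y] zero: DF = P = 9553/10000 ≈ 0.955300
step 3 [3y] bond c/1=3/40: DF=(233711/200000 − 3/40·(0.962900+0.955300))/(1+3/40) = 2383/2500 ≈ 0.953200
step 4 [4y] swap r/1=545/38169: DF=(1 − 545/38169·(0.962900+0.955300+0.953200))/(1+545/38169) = 1891/2000 ≈ 0.945500
step 5 [5y] swap r/1=642/47527: DF=(1 − 642/47527·(0.962900+0.955300+0.953200+0.945500))/(1+642/47527) = 4679/5000 ≈ 0.935800
step 6 [6y] bond c/1=27/400: DF=(5113419/4000000 − 27/400·(0.962900+0.955300+0.953200+0.945500+0.935800))/(1+27/400) = 897/1000 ≈ 0.897000

1 1 9629/10000
2 2 9553/10000
3 3 2383/2500
4 4 1891/2000
5 5 4679/5000
6 6 897/1000
f(3y,6y) = ((2383/2500)/(897/1000) − 1)/(3) = 281/13455 ≈ 2.0884%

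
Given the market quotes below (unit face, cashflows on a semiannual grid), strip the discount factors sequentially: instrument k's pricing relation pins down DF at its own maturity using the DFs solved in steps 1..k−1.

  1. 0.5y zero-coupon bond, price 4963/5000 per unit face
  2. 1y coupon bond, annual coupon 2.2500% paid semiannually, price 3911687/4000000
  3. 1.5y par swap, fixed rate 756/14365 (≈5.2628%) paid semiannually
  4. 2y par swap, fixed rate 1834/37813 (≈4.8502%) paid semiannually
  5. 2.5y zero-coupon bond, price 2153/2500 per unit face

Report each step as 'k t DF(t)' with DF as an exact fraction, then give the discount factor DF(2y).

1 1/2 4963/5000
2 1 239/250
3 3/2 2311/2500
4 2 9083/10000
5 5/2 2153/2500
DF(2y) = 9083/10000 ≈ 0.908300

step 1 [0.5y] zero: DF = P = 4963/5000 ≈ 0.992600
step 2 [1y] bond c/2=9/800: DF=(3911687/4000000 − 9/800·(0.992600))/(1+9/800) = 239/250 ≈ 0.956000
step 3 [1.5y] swap r/2=378/14365: DF=(1 − 378/14365·(0.992600+0.956000))/(1+378/14365) = 2311/2500 ≈ 0.924400
step 4 [2y] swap r/2=917/37813: DF=(1 − 917/37813·(0.992600+0.956000+0.924400))/(1+917/37813) = 9083/10000 ≈ 0.908300
step 5 [2.5y] zero: DF = P = 2153/2500 ≈ 0.861200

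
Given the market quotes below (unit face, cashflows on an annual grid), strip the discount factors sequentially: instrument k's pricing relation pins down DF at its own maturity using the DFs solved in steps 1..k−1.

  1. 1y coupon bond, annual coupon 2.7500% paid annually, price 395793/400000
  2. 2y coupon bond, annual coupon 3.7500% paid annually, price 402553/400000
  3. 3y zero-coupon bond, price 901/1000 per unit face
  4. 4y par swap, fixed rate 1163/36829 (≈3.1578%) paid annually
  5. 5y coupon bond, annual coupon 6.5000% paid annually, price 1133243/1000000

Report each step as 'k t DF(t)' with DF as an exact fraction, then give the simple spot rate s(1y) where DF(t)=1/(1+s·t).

1 1 963/1000
2 2 1169/1250
3 3 901/1000
4 4 8837/10000
5 5 8393/10000
s(1y) = (1/(963/1000) − 1)/(1) = 37/963 ≈ 3.8422%

step 1 [1y] bond c/1=11/400: DF=(395793/400000 − 11/400·(0))/(1+11/400) = 963/1000 ≈ 0.963000
step 2 [2y] bond c/1=3/80: DF=(402553/400000 − 3/80·(0.963000))/(1+3/80) = 1169/1250 ≈ 0.935200
step 3 [3y] zero: DF = P = 901/1000 ≈ 0.901000
step 4 [4y] swap r/1=1163/36829: DF=(1 − 1163/36829·(0.963000+0.935200+0.901000))/(1+1163/36829) = 8837/10000 ≈ 0.883700
step 5 [5y] bond c/1=13/200: DF=(1133243/1000000 − 13/200·(0.963000+0.935200+0.901000+0.883700))/(1+13/200) = 8393/10000 ≈ 0.839300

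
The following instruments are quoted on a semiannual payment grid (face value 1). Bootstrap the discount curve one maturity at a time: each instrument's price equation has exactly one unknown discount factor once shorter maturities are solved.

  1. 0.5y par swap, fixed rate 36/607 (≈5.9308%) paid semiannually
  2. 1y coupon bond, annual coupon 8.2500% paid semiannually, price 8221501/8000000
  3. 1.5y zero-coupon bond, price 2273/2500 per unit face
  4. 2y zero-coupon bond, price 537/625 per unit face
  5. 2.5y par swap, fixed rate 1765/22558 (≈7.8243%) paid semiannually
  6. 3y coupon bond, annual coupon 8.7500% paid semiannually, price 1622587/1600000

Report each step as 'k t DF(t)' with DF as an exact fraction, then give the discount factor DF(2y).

step 1 [0.5y] swap r/2=18/607: DF=(1 − 18/607·(0))/(1+18/607) = 607/625 ≈ 0.971200
step 2 [1y] bond c/2=33/800: DF=(8221501/8000000 − 33/800·(0.971200))/(1+33/800) = 1897/2000 ≈ 0.948500
step 3 [1.5y] zero: DF = P = 2273/2500 ≈ 0.909200
step 4 [2y] zero: DF = P = 537/625 ≈ 0.859200
step 5 [2.5y] swap r/2=1765/45116: DF=(1 − 1765/45116·(0.971200+0.948500+0.909200+0.859200))/(1+1765/45116) = 1647/2000 ≈ 0.823500
step 6 [3y] bond c/2=7/160: DF=(1622587/1600000 − 7/160·(0.971200+0.948500+0.909200+0.859200+0.823500))/(1+7/160) = 313/400 ≈ 0.782500

1 1/2 607/625
2 1 1897/2000
3 3/2 2273/2500
4 2 537/625
5 5/2 1647/2000
6 3 313/400
DF(2y) = 537/625 ≈ 0.859200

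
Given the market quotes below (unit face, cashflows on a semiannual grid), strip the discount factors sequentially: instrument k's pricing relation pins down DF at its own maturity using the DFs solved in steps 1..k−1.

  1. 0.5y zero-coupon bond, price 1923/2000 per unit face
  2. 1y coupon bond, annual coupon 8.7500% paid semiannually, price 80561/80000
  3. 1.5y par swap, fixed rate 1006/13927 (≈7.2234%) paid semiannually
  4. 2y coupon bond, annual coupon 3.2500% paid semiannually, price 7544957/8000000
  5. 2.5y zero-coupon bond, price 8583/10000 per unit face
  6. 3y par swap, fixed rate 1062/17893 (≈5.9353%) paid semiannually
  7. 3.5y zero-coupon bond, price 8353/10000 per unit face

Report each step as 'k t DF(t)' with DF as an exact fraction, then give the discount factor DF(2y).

1 1/2 1923/2000
2 1 1849/2000
3 3/2 4497/5000
4 2 1767/2000
5 5/2 8583/10000
6 3 8407/10000
7 7/2 8353/10000
DF(2y) = 1767/2000 ≈ 0.883500

step 1 [0.5y] zero: DF = P = 1923/2000 ≈ 0.961500
step 2 [1y] bond c/2=7/160: DF=(80561/80000 − 7/160·(0.961500))/(1+7/160) = 1849/2000 ≈ 0.924500
step 3 [1.5y] swap r/2=503/13927: DF=(1 − 503/13927·(0.961500+0.924500))/(1+503/13927) = 4497/5000 ≈ 0.899400
step 4 [2y] bond c/2=13/800: DF=(7544957/8000000 − 13/800·(0.961500+0.924500+0.899400))/(1+13/800) = 1767/2000 ≈ 0.883500
step 5 [2.5y] zero: DF = P = 8583/10000 ≈ 0.858300
step 6 [3y] swap r/2=531/17893: DF=(1 − 531/17893·(0.961500+0.924500+0.899400+0.883500+0.858300))/(1+531/17893) = 8407/10000 ≈ 0.840700
step 7 [3.5y] zero: DF = P = 8353/10000 ≈ 0.835300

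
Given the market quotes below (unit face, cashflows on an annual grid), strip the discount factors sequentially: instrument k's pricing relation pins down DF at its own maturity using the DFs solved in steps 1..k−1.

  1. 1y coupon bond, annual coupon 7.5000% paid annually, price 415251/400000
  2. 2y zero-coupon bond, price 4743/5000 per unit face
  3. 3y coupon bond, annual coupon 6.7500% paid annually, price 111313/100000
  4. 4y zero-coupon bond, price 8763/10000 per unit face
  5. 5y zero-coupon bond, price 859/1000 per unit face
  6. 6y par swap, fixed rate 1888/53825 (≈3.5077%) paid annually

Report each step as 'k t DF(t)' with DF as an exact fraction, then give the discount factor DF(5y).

1 1 9657/10000
2 2 4743/5000
3 3 9217/10000
4 4 8763/10000
5 5 859/1000
6 6 507/625
DF(5y) = 859/1000 ≈ 0.859000

step 1 [1y] bond c/1=3/40: DF=(415251/400000 − 3/40·(0))/(1+3/40) = 9657/10000 ≈ 0.965700
step 2 [2y] zero: DF = P = 4743/5000 ≈ 0.948600
step 3 [3y] bond c/1=27/400: DF=(111313/100000 − 27/400·(0.965700+0.948600))/(1+27/400) = 9217/10000 ≈ 0.921700
step 4 [4y] zero: DF = P = 8763/10000 ≈ 0.876300
step 5 [5y] zero: DF = P = 859/1000 ≈ 0.859000
step 6 [6y] swap r/1=1888/53825: DF=(1 − 1888/53825·(0.965700+0.948600+0.921700+0.876300+0.859000))/(1+1888/53825) = 507/625 ≈ 0.811200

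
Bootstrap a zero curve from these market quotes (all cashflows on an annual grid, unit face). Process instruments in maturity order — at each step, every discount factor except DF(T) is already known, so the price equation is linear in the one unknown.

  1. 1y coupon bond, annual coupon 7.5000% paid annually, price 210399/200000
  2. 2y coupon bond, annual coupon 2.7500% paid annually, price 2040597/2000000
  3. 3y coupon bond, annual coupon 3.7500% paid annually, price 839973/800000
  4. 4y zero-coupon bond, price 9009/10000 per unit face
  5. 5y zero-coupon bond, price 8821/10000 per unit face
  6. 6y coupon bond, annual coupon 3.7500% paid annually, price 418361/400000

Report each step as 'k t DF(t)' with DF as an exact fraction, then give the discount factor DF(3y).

1 1 4893/5000
2 2 2417/2500
3 3 9417/10000
4 4 9009/10000
5 5 8821/10000
6 6 8393/10000
DF(3y) = 9417/10000 ≈ 0.941700

step 1 [1y] bond c/1=3/40: DF=(210399/200000 − 3/40·(0))/(1+3/40) = 4893/5000 ≈ 0.978600
step 2 [2y] bond c/1=11/400: DF=(2040597/2000000 − 11/400·(0.978600))/(1+11/400) = 2417/2500 ≈ 0.966800
step 3 [3y] bond c/1=3/80: DF=(839973/800000 − 3/80·(0.978600+0.966800))/(1+3/80) = 9417/10000 ≈ 0.941700
step 4 [4y] zero: DF = P = 9009/10000 ≈ 0.900900
step 5 [5y] zero: DF = P = 8821/10000 ≈ 0.882100
step 6 [6y] bond c/1=3/80: DF=(418361/400000 − 3/80·(0.978600+0.966800+0.941700+0.900900+0.882100))/(1+3/80) = 8393/10000 ≈ 0.839300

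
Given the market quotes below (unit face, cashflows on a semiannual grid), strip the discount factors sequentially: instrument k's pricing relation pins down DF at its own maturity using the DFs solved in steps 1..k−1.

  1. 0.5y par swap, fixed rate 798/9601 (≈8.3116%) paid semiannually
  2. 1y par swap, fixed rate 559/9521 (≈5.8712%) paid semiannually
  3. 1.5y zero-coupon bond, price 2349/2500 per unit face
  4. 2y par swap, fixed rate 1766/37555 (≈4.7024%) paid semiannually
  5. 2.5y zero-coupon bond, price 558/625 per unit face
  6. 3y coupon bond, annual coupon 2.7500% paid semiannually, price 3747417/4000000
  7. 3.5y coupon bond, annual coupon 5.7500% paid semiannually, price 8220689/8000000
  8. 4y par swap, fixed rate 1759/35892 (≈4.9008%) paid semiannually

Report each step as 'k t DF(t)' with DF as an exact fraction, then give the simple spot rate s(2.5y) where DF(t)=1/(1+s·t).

1 1/2 9601/10000
2 1 9441/10000
3 3/2 2349/2500
4 2 9117/10000
5 5/2 558/625
6 3 8611/10000
7 7/2 8449/10000
8 4 8241/10000
s(2.5y) = (1/(558/625) − 1)/(5/2) = 67/1395 ≈ 4.8029%

step 1 [0.5y] swap r/2=399/9601: DF=(1 − 399/9601·(0))/(1+399/9601) = 9601/10000 ≈ 0.960100
step 2 [1y] swap r/2=559/19042: DF=(1 − 559/19042·(0.960100))/(1+559/19042) = 9441/10000 ≈ 0.944100
step 3 [1.5y] zero: DF = P = 2349/2500 ≈ 0.939600
step 4 [2y] swap r/2=883/37555: DF=(1 − 883/37555·(0.960100+0.944100+0.939600))/(1+883/37555) = 9117/10000 ≈ 0.911700
step 5 [2.5y] zero: DF = P = 558/625 ≈ 0.892800
step 6 [3y] bond c/2=11/800: DF=(3747417/4000000 − 11/800·(0.960100+0.944100+0.939600+0.911700+0.892800))/(1+11/800) = 8611/10000 ≈ 0.861100
step 7 [3.5y] bond c/2=23/800: DF=(8220689/8000000 − 23/800·(0.960100+0.944100+0.939600+0.911700+0.892800+0.861100))/(1+23/800) = 8449/10000 ≈ 0.844900
step 8 [4y] swap r/2=1759/71784: DF=(1 − 1759/71784·(0.960100+0.944100+0.939600+0.911700+0.892800+0.861100+0.844900))/(1+1759/71784) = 8241/10000 ≈ 0.824100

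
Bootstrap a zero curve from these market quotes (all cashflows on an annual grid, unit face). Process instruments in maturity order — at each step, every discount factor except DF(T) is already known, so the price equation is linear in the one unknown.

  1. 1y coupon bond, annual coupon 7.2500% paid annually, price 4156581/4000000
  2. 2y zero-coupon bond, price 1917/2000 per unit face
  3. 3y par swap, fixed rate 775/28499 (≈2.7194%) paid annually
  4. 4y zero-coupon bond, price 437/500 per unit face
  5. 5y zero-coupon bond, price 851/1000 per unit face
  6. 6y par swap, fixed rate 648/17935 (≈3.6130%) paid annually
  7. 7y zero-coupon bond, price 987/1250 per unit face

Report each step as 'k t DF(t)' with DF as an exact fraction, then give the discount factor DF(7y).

step 1 [1y] bond c/1=29/400: DF=(4156581/4000000 − 29/400·(0))/(1+29/400) = 9689/10000 ≈ 0.968900
step 2 [2y] zero: DF = P = 1917/2000 ≈ 0.958500
step 3 [3y] swap r/1=775/28499: DF=(1 − 775/28499·(0.968900+0.958500))/(1+775/28499) = 369/400 ≈ 0.922500
step 4 [4y] zero: DF = P = 437/500 ≈ 0.874000
step 5 [5y] zero: DF = P = 851/1000 ≈ 0.851000
step 6 [6y] swap r/1=648/17935: DF=(1 − 648/17935·(0.968900+0.958500+0.922500+0.874000+0.851000))/(1+648/17935) = 1007/1250 ≈ 0.805600
step 7 [7y] zero: DF = P = 987/1250 ≈ 0.789600

1 1 9689/10000
2 2 1917/2000
3 3 369/400
4 4 437/500
5 5 851/1000
6 6 1007/1250
7 7 987/1250
DF(7y) = 987/1250 ≈ 0.789600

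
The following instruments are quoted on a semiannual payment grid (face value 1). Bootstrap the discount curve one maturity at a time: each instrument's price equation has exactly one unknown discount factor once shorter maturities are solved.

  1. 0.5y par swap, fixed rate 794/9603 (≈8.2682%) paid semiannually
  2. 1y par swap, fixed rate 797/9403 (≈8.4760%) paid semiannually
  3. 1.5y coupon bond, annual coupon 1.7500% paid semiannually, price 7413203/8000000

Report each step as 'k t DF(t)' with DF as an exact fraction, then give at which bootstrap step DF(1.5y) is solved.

1 1/2 9603/10000
2 1 9203/10000
3 3/2 9023/10000
DF(1.5y) is solved at step 3

step 1 [0.5y] swap r/2=397/9603: DF=(1 − 397/9603·(0))/(1+397/9603) = 9603/10000 ≈ 0.960300
step 2 [1y] swap r/2=797/18806: DF=(1 − 797/18806·(0.960300))/(1+797/18806) = 9203/10000 ≈ 0.920300
step 3 [1.5y] bond c/2=7/800: DF=(7413203/8000000 − 7/800·(0.960300+0.920300))/(1+7/800) = 9023/10000 ≈ 0.902300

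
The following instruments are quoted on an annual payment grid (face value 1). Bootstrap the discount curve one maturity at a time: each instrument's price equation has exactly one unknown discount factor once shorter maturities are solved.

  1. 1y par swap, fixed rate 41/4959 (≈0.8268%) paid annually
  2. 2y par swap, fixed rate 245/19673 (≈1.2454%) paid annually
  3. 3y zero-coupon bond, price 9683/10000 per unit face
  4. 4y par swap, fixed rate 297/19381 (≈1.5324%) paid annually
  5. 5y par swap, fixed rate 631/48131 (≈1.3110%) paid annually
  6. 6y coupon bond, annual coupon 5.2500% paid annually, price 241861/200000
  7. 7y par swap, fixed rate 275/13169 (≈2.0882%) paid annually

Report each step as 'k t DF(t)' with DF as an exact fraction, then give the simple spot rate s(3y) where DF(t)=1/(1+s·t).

1 1 4959/5000
2 2 1951/2000
3 3 9683/10000
4 4 4703/5000
5 5 9369/10000
6 6 9089/10000
7 7 69/80
s(3y) = (1/(9683/10000) − 1)/(3) = 317/29049 ≈ 1.0913%

step 1 [1y] swap r/1=41/4959: DF=(1 − 41/4959·(0))/(1+41/4959) = 4959/5000 ≈ 0.991800
step 2 [2y] swap r/1=245/19673: DF=(1 − 245/19673·(0.991800))/(1+245/19673) = 1951/2000 ≈ 0.975500
step 3 [3y] zero: DF = P = 9683/10000 ≈ 0.968300
step 4 [4y] swap r/1=297/19381: DF=(1 − 297/19381·(0.991800+0.975500+0.968300))/(1+297/19381) = 4703/5000 ≈ 0.940600
step 5 [5y] swap r/1=631/48131: DF=(1 − 631/48131·(0.991800+0.975500+0.968300+0.940600))/(1+631/48131) = 9369/10000 ≈ 0.936900
step 6 [6y] bond c/1=21/400: DF=(241861/200000 − 21/400·(0.991800+0.975500+0.968300+0.940600+0.936900))/(1+21/400) = 9089/10000 ≈ 0.908900
step 7 [7y] swap r/1=275/13169: DF=(1 − 275/13169·(0.991800+0.975500+0.968300+0.940600+0.936900+0.908900))/(1+275/13169) = 69/80 ≈ 0.862500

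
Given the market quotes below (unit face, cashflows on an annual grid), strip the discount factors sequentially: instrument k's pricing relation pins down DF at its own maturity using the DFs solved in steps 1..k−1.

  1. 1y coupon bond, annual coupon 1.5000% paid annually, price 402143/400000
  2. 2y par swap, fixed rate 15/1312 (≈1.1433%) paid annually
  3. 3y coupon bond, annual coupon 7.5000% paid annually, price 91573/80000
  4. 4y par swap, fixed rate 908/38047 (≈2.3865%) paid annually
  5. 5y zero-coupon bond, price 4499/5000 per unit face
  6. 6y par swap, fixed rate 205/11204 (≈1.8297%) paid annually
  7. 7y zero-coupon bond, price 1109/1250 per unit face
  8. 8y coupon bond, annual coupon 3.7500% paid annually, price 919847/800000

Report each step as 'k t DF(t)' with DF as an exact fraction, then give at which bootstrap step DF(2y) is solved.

step 1 [1y] bond c/1=3/200: DF=(402143/400000 − 3/200·(0))/(1+3/200) = 1981/2000 ≈ 0.990500
step 2 [2y] swap r/1=15/1312: DF=(1 − 15/1312·(0.990500))/(1+15/1312) = 391/400 ≈ 0.977500
step 3 [3y] bond c/1=3/40: DF=(91573/80000 − 3/40·(0.990500+0.977500))/(1+3/40) = 371/400 ≈ 0.927500
step 4 [4y] swap r/1=908/38047: DF=(1 − 908/38047·(0.990500+0.977500+0.927500))/(1+908/38047) = 2273/2500 ≈ 0.909200
step 5 [5y] zero: DF = P = 4499/5000 ≈ 0.899800
step 6 [6y] swap r/1=205/11204: DF=(1 − 205/11204·(0.990500+0.977500+0.927500+0.909200+0.899800))/(1+205/11204) = 359/400 ≈ 0.897500
step 7 [7y] zero: DF = P = 1109/1250 ≈ 0.887200
step 8 [8y] bond c/1=3/80: DF=(919847/800000 − 3/80·(0.990500+0.977500+0.927500+0.909200+0.899800+0.897500+0.887200))/(1+3/80) = 8737/10000 ≈ 0.873700

1 1 1981/2000
2 2 391/400
3 3 371/400
4 4 2273/2500
5 5 4499/5000
6 6 359/400
7 7 1109/1250
8 8 8737/10000
DF(2y) is solved at step 2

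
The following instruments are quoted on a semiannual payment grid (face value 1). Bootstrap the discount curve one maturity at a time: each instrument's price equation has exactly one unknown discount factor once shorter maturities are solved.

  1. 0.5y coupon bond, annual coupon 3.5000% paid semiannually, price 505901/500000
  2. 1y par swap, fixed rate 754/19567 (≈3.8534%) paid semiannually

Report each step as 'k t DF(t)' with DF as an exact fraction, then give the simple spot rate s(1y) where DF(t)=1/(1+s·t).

1 1/2 1243/1250
2 1 9623/10000
s(1y) = (1/(9623/10000) − 1)/(1) = 377/9623 ≈ 3.9177%

step 1 [0.5y] bond c/2=7/400: DF=(505901/500000 − 7/400·(0))/(1+7/400) = 1243/1250 ≈ 0.994400
step 2 [1y] swap r/2=377/19567: DF=(1 − 377/19567·(0.994400))/(1+377/19567) = 9623/10000 ≈ 0.962300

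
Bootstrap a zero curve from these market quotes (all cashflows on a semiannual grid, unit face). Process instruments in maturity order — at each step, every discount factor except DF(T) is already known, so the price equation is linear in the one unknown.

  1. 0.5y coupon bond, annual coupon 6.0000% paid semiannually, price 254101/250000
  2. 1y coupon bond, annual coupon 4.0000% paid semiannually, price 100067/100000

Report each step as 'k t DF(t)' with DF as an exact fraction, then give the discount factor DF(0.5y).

step 1 [0.5y] bond c/2=3/100: DF=(254101/250000 − 3/100·(0))/(1+3/100) = 2467/2500 ≈ 0.986800
step 2 [1y] bond c/2=1/50: DF=(100067/100000 − 1/50·(0.986800))/(1+1/50) = 9617/10000 ≈ 0.961700

1 1/2 2467/2500
2 1 9617/10000
DF(0.5y) = 2467/2500 ≈ 0.986800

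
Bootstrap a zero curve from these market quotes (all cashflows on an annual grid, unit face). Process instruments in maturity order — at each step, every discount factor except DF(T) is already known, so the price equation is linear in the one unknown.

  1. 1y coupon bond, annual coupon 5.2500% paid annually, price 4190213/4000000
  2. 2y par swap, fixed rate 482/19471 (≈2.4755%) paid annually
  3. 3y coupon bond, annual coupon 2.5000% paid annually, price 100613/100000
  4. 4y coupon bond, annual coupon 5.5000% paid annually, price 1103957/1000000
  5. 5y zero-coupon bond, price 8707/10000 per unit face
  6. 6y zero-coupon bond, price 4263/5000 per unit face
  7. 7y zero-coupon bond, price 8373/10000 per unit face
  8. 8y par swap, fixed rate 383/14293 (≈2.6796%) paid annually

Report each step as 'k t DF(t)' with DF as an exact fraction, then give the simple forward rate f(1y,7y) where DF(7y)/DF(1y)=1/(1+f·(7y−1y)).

step 1 [1y] bond c/1=21/400: DF=(4190213/4000000 − 21/400·(0))/(1+21/400) = 9953/10000 ≈ 0.995300
step 2 [2y] swap r/1=482/19471: DF=(1 − 482/19471·(0.995300))/(1+482/19471) = 4759/5000 ≈ 0.951800
step 3 [3y] bond c/1=1/40: DF=(100613/100000 − 1/40·(0.995300+0.951800))/(1+1/40) = 9341/10000 ≈ 0.934100
step 4 [4y] bond c/1=11/200: DF=(1103957/1000000 − 11/200·(0.995300+0.951800+0.934100))/(1+11/200) = 4481/5000 ≈ 0.896200
step 5 [5y] zero: DF = P = 8707/10000 ≈ 0.870700
step 6 [6y] zero: DF = P = 4263/5000 ≈ 0.852600
step 7 [7y] zero: DF = P = 8373/10000 ≈ 0.837300
step 8 [8y] swap r/1=383/14293: DF=(1 − 383/14293·(0.995300+0.951800+0.934100+0.896200+0.870700+0.852600+0.837300))/(1+383/14293) = 1617/2000 ≈ 0.808500

1 1 9953/10000
2 2 4759/5000
3 3 9341/10000
4 4 4481/5000
5 5 8707/10000
6 6 4263/5000
7 7 8373/10000
8 8 1617/2000
f(1y,7y) = ((9953/10000)/(8373/10000) − 1)/(6) = 790/25119 ≈ 3.1450%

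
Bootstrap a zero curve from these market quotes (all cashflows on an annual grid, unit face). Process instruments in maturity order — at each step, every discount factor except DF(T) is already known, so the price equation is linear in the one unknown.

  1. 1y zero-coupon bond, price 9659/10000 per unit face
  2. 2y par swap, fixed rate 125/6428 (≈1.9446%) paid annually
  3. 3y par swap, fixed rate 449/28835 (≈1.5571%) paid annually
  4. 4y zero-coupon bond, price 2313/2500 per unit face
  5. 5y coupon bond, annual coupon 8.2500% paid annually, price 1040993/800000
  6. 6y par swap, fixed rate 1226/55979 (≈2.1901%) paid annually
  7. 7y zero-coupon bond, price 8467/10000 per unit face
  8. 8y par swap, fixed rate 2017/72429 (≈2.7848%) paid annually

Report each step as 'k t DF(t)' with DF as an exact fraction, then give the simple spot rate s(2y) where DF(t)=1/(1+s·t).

1 1 9659/10000
2 2 77/80
3 3 9551/10000
4 4 2313/2500
5 5 4559/5000
6 6 4387/5000
7 7 8467/10000
8 8 7983/10000
s(2y) = (1/(77/80) − 1)/(2) = 3/154 ≈ 1.9481%

step 1 [1y] zero: DF = P = 9659/10000 ≈ 0.965900
step 2 [2y] swap r/1=125/6428: DF=(1 − 125/6428·(0.965900))/(1+125/6428) = 77/80 ≈ 0.962500
step 3 [3y] swap r/1=449/28835: DF=(1 − 449/28835·(0.965900+0.962500))/(1+449/28835) = 9551/10000 ≈ 0.955100
step 4 [4y] zero: DF = P = 2313/2500 ≈ 0.925200
step 5 [5y] bond c/1=33/400: DF=(1040993/800000 − 33/400·(0.965900+0.962500+0.955100+0.925200))/(1+33/400) = 4559/5000 ≈ 0.911800
step 6 [6y] swap r/1=1226/55979: DF=(1 − 1226/55979·(0.965900+0.962500+0.955100+0.925200+0.911800))/(1+1226/55979) = 4387/5000 ≈ 0.877400
step 7 [7y] zero: DF = P = 8467/10000 ≈ 0.846700
step 8 [8y] swap r/1=2017/72429: DF=(1 − 2017/72429·(0.965900+0.962500+0.955100+0.925200+0.911800+0.877400+0.846700))/(1+2017/72429) = 7983/10000 ≈ 0.798300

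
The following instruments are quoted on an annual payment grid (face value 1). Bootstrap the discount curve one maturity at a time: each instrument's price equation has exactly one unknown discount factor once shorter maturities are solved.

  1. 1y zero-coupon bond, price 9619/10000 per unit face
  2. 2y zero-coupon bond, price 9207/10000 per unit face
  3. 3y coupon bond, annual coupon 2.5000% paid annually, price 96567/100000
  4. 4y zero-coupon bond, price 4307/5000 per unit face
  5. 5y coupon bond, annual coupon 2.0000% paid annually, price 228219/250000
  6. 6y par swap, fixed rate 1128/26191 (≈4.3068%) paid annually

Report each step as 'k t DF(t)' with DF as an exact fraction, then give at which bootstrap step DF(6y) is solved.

1 1 9619/10000
2 2 9207/10000
3 3 4481/5000
4 4 4307/5000
5 5 2059/2500
6 6 484/625
DF(6y) is solved at step 6

step 1 [1y] zero: DF = P = 9619/10000 ≈ 0.961900
step 2 [2y] zero: DF = P = 9207/10000 ≈ 0.920700
step 3 [3y] bond c/1=1/40: DF=(96567/100000 − 1/40·(0.961900+0.920700))/(1+1/40) = 4481/5000 ≈ 0.896200
step 4 [4y] zero: DF = P = 4307/5000 ≈ 0.861400
step 5 [5y] bond c/1=1/50: DF=(228219/250000 − 1/50·(0.961900+0.920700+0.896200+0.861400))/(1+1/50) = 2059/2500 ≈ 0.823600
step 6 [6y] swap r/1=1128/26191: DF=(1 − 1128/26191·(0.961900+0.920700+0.896200+0.861400+0.823600))/(1+1128/26191) = 484/625 ≈ 0.774400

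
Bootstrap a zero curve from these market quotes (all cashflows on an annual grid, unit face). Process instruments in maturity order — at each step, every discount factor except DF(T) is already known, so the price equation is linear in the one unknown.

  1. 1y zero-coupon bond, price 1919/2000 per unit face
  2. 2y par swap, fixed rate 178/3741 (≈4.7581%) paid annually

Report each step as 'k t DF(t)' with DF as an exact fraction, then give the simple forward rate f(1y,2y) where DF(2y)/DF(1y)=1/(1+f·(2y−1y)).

step 1 [1y] zero: DF = P = 1919/2000 ≈ 0.959500
step 2 [2y] swap r/1=178/3741: DF=(1 − 178/3741·(0.959500))/(1+178/3741) = 911/1000 ≈ 0.911000

1 1 1919/2000
2 2 911/1000
f(1y,2y) = ((1919/2000)/(911/1000) − 1)/(1) = 97/1822 ≈ 5.3238%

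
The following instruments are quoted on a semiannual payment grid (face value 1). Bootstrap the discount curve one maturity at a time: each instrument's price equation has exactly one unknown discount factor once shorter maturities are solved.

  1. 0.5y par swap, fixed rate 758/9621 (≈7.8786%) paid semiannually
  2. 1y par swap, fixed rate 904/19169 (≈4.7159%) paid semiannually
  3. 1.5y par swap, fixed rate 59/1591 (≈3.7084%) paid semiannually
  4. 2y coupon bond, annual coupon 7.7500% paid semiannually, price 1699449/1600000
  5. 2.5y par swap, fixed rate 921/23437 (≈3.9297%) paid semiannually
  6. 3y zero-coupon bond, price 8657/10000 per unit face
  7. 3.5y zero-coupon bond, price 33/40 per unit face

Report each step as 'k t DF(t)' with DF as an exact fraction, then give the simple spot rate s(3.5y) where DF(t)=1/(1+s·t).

1 1/2 9621/10000
2 1 2387/2500
3 3/2 9469/10000
4 2 9157/10000
5 5/2 9079/10000
6 3 8657/10000
7 7/2 33/40
s(3.5y) = (1/(33/40) − 1)/(7/2) = 2/33 ≈ 6.0606%

step 1 [0.5y] swap r/2=379/9621: DF=(1 − 379/9621·(0))/(1+379/9621) = 9621/10000 ≈ 0.962100
step 2 [1y] swap r/2=452/19169: DF=(1 − 452/19169·(0.962100))/(1+452/19169) = 2387/2500 ≈ 0.954800
step 3 [1.5y] swap r/2=59/3182: DF=(1 − 59/3182·(0.962100+0.954800))/(1+59/3182) = 9469/10000 ≈ 0.946900
step 4 [2y] bond c/2=31/800: DF=(1699449/1600000 − 31/800·(0.962100+0.954800+0.946900))/(1+31/800) = 9157/10000 ≈ 0.915700
step 5 [2.5y] swap r/2=921/46874: DF=(1 − 921/46874·(0.962100+0.954800+0.946900+0.915700))/(1+921/46874) = 9079/10000 ≈ 0.907900
step 6 [3y] zero: DF = P = 8657/10000 ≈ 0.865700
step 7 [3.5y] zero: DF = P = 33/40 ≈ 0.825000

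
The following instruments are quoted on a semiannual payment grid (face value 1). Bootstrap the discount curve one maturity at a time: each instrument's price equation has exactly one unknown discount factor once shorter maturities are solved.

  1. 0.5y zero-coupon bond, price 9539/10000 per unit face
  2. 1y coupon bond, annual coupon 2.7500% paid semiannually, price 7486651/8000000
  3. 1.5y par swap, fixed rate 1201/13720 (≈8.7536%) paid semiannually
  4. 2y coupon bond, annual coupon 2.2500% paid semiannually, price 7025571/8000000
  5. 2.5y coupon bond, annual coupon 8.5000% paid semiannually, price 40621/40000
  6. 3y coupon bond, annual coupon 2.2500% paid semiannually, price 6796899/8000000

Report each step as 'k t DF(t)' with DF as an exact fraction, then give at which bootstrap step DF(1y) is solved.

1 1/2 9539/10000
2 1 4551/5000
3 3/2 8799/10000
4 2 8379/10000
5 5/2 8281/10000
6 3 7911/10000
DF(1y) is solved at step 2

step 1 [0.5y] zero: DF = P = 9539/10000 ≈ 0.953900
step 2 [1y] bond c/2=11/800: DF=(7486651/8000000 − 11/800·(0.953900))/(1+11/800) = 4551/5000 ≈ 0.910200
step 3 [1.5y] swap r/2=1201/27440: DF=(1 − 1201/27440·(0.953900+0.910200))/(1+1201/27440) = 8799/10000 ≈ 0.879900
step 4 [2y] bond c/2=9/800: DF=(7025571/8000000 − 9/800·(0.953900+0.910200+0.879900))/(1+9/800) = 8379/10000 ≈ 0.837900
step 5 [2.5y] bond c/2=17/400: DF=(40621/40000 − 17/400·(0.953900+0.910200+0.879900+0.837900))/(1+17/400) = 8281/10000 ≈ 0.828100
step 6 [3y] bond c/2=9/800: DF=(6796899/8000000 − 9/800·(0.953900+0.910200+0.879900+0.837900+0.828100))/(1+9/800) = 7911/10000 ≈ 0.791100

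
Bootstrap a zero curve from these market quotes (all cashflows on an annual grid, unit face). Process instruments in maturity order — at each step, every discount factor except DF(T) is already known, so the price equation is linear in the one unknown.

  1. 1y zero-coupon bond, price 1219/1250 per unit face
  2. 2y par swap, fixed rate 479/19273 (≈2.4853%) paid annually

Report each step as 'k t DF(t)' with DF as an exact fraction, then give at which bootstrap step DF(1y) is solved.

1 1 1219/1250
2 2 9521/10000
DF(1y) is solved at step 1

step 1 [1y] zero: DF = P = 1219/1250 ≈ 0.975200
step 2 [2y] swap r/1=479/19273: DF=(1 − 479/19273·(0.975200))/(1+479/19273) = 9521/10000 ≈ 0.952100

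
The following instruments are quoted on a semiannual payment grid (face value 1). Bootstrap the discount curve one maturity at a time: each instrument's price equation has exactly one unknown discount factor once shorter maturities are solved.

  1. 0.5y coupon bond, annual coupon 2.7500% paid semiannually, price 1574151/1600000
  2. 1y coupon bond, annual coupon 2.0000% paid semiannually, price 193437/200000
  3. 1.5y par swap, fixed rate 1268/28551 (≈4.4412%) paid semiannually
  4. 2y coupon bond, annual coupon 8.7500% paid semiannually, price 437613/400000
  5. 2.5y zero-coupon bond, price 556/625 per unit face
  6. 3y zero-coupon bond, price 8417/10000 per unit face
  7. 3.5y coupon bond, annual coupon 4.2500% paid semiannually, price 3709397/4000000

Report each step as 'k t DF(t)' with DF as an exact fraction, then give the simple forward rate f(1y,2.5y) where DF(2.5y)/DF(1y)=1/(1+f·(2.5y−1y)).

step 1 [0.5y] bond c/2=11/800: DF=(1574151/1600000 − 11/800·(0))/(1+11/800) = 1941/2000 ≈ 0.970500
step 2 [1y] bond c/2=1/100: DF=(193437/200000 − 1/100·(0.970500))/(1+1/100) = 237/250 ≈ 0.948000
step 3 [1.5y] swap r/2=634/28551: DF=(1 − 634/28551·(0.970500+0.948000))/(1+634/28551) = 4683/5000 ≈ 0.936600
step 4 [2y] bond c/2=7/160: DF=(437613/400000 − 7/160·(0.970500+0.948000+0.936600))/(1+7/160) = 1857/2000 ≈ 0.928500
step 5 [2.5y] zero: DF = P = 556/625 ≈ 0.889600
step 6 [3y] zero: DF = P = 8417/10000 ≈ 0.841700
step 7 [3.5y] bond c/2=17/800: DF=(3709397/4000000 − 17/800·(0.970500+0.948000+0.936600+0.928500+0.889600+0.841700))/(1+17/800) = 7933/10000 ≈ 0.793300

1 1/2 1941/2000
2 1 237/250
3 3/2 4683/5000
4 2 1857/2000
5 5/2 556/625
6 3 8417/10000
7 7/2 7933/10000
f(1y,2.5y) = ((237/250)/(556/625) − 1)/(3/2) = 73/1668 ≈ 4.3765%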